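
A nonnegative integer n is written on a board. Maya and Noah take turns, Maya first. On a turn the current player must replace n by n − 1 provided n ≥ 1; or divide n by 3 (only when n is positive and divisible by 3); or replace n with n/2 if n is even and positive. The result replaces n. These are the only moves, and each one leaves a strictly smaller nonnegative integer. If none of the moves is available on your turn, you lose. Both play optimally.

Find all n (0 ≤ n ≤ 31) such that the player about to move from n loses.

0, 2, 5, 7, 9, 11, 13, 16, 19, 23, 25, 28, 30

Use the standard recursion: the mover loses at a terminal position; elsewhere, the mover wins exactly when some move hands the opponent an L position.
n=0: no move → L
n=1: can move to 0, which is L ⇒ W
n=2: the only move is to 1(W), a W ⇒ L
n=3: can move to 2, which is L ⇒ W
n=4: can move to 2, which is L ⇒ W
n=5: the only move is to 4(W), a W ⇒ L
n=6: can move to 2, which is L ⇒ W
n=7: the only move is to 6(W), a W ⇒ L
n=8: can move to 7, which is L ⇒ W
n=9: moves to 3(W), 8(W); every one is W ⇒ L
n=10: can move to 5, which is L ⇒ W
n=11: the only move is to 10(W), a W ⇒ L
n=12: can move to 11, which is L ⇒ W
n=13: the only move is to 12(W), a W ⇒ L
n=14: can move to 7, which is L ⇒ W
n=15: can move to 5, which is L ⇒ W
n=16: moves to 8(W), 15(W); every one is W ⇒ L
n=17: can move to 16, which is L ⇒ W
n=18: can move to 9, which is L ⇒ W
n=19: the only move is to 18(W), a W ⇒ L
n=20: can move to 19, which is L ⇒ W
n=21: can move to 7, which is L ⇒ W
n=22: can move to 11, which is L ⇒ W
n=23: the only move is to 22(W), a W ⇒ L
n=24: can move to 23, which is L ⇒ W
n=25: the only move is to 24(W), a W ⇒ L
n=26: can move to 13, which is L ⇒ W
n=27: can move to 9, which is L ⇒ W
n=28: moves to 14(W), 27(W); every one is W ⇒ L
n=29: can move to 28, which is L ⇒ W
n=30: moves to 10(W), 15(W), 29(W); every one is W ⇒ L
n=31: can move to 30, which is L ⇒ W
The losing starting values of n are exactly the entries labelled L in this table (13 of them).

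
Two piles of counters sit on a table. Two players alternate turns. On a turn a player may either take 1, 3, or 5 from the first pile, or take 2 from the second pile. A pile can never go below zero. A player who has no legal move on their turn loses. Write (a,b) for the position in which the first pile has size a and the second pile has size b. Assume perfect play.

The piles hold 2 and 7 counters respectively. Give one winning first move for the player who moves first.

Move to (1,7).

Classify positions by backward induction: terminal positions (no move available) are L. From any other position, the mover wins iff some move reaches an L.
No move ever increases a pile, so every position that can arise here has a ≤ 2 and b ≤ 7; it is enough to label the cells with 0 ≤ a ≤ 2 and 0 ≤ b ≤ 7.
Every move lowers a or b (never raises either), so fill the grid row by row in increasing a, and left to right within a row: each cell's successors are then already labelled.
      b=0  b=1  b=2  b=3  b=4  b=5  b=6  b=7
a=0:    L    L    W    W    L    L    W    W
a=1:    W    W    L    L    W    W    L    L
a=2:    L    L    W    W    L    L    W    W
Cells with no legal move (terminal, hence L): (0,0), (0,1).
The remaining L cells, each justified by listing all of its moves:
(0,4): →(0,2)(W) only, which is W, so L
(0,5): →(0,3)(W) only, which is W, so L
(1,2): →(0,2)(W), (1,0)(W) — all W, so L
(1,3): →(0,3)(W), (1,1)(W) — all W, so L
(1,6): →(0,6)(W), (1,4)(W) — all W, so L
(1,7): →(0,7)(W), (1,5)(W) — all W, so L
(2,0): →(1,0)(W) only, which is W, so L
(2,1): →(1,1)(W) only, which is W, so L
(2,4): →(1,4)(W), (2,2)(W) — all W, so L
(2,5): →(1,5)(W), (2,3)(W) — all W, so L
Every other cell has at least one move into one of the L cells above, so it is W.
From (2,7), the L positions reachable in one move are: (1,7), (2,5). Any move reaching one of these is winning.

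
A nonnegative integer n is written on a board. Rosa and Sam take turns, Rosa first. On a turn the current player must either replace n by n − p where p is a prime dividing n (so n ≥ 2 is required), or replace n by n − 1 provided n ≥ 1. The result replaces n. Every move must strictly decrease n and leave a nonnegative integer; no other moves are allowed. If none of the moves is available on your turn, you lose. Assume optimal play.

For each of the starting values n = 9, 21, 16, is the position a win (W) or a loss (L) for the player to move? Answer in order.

9: W, 21: W, 16: L

Classify positions by backward induction: terminal positions (no move available) are L. From any other position, the mover wins iff some move reaches an L.
n=0: no move → L
n=1: can move to 0, which is L ⇒ W
n=2: can move to 0, which is L ⇒ W
n=3: can move to 0, which is L ⇒ W
n=4: moves to 2(W), 3(W); every one is W ⇒ L
n=5: can move to 0, which is L ⇒ W
n=6: can move to 4, which is L ⇒ W
n=7: can move to 0, which is L ⇒ W
n=8: moves to 6(W), 7(W); every one is W ⇒ L
n=9: can move to 8, which is L ⇒ W
n=10: can move to 8, which is L ⇒ W
n=11: can move to 0, which is L ⇒ W
n=12: moves to 9(W), 10(W), 11(W); every one is W ⇒ L
n=13: can move to 0, which is L ⇒ W
n=14: can move to 12, which is L ⇒ W
n=15: can move to 12, which is L ⇒ W
n=16: moves to 14(W), 15(W); every one is W ⇒ L
n=17: can move to 0, which is L ⇒ W
n=18: can move to 16, which is L ⇒ W
n=19: can move to 0, which is L ⇒ W
n=20: moves to 15(W), 18(W), 19(W); every one is W ⇒ L
n=21: can move to 20, which is L ⇒ W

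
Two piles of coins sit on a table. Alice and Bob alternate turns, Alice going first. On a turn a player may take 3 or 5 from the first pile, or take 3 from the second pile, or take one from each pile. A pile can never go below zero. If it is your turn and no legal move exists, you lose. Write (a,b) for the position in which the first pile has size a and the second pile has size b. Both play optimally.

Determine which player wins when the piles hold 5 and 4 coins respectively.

Alice wins.

Positions with no move are L. A position that does have a move is losing for the player to move precisely when every available move leads to a winning position for the opponent. Fill in the labels:
No move ever increases a pile, so every position that can arise here has a ≤ 5 and b ≤ 4; it is enough to label the cells with 0 ≤ a ≤ 5 and 0 ≤ b ≤ 4.
Every move lowers a or b (never raises either), so fill the grid row by row in increasing a, and left to right within a row: each cell's successors are then already labelled.
      b=0  b=1  b=2  b=3  b=4
a=0:    L    L    L    W    W
a=1:    L    W    W    W    L
a=2:    L    W    L    W    L
a=3:    W    W    W    W    L
a=4:    W    L    L    L    W
a=5:    W    W    W    W    W
Cells with no legal move (terminal, hence L): (0,0), (0,1), (0,2), (1,0), (2,0).
The remaining L cells, each justified by listing all of its moves:
(1,4): →(1,1)(W), (0,3)(W) — all W, so L
(2,2): →(1,1)(W) only, which is W, so L
(2,4): →(2,1)(W), (1,3)(W) — all W, so L
(3,4): →(0,4)(W), (3,1)(W), (2,3)(W) — all W, so L
(4,1): →(1,1)(W), (3,0)(W) — all W, so L
(4,2): →(1,2)(W), (3,1)(W) — all W, so L
(4,3): →(1,3)(W), (4,0)(W), (3,2)(W) — all W, so L
Every other cell has at least one move into one of the L cells above, so it is W.
The starting position (5,4) is W: Alice should move to (2,4), handing over an L position.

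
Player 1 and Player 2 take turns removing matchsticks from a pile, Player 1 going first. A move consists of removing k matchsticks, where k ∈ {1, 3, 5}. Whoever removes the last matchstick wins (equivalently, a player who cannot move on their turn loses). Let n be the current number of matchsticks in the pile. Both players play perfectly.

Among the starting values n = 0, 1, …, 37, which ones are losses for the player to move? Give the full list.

0, 2, 4, 6, 8, 10, 12, 14, 16, 18, 20, 22, 24, 26, 28, 30, 32, 34, 36

Positions with no move are L. A position that does have a move is losing for the player to move precisely when every available move leads to a winning position for the opponent. Fill in the labels:
n=0: no move → L
n=1: reaches L-position 0 → W
n=2: only reaches 1(W), which is W → L
n=3: reaches L-position 2 → W
n=4: only reaches 3(W), 1(W), all W → L
n=5: reaches L-position 4 → W
n=6: only reaches 5(W), 3(W), 1(W), all W → L
n=7: reaches L-position 6 → W
n=8: only reaches 7(W), 5(W), 3(W), all W → L
n=9: reaches L-position 8 → W
n=10: only reaches 9(W), 7(W), 5(W), all W → L
n=11: reaches L-position 10 → W
n=12: only reaches 11(W), 9(W), 7(W), all W → L
n=13: reaches L-position 12 → W
n=14: only reaches 13(W), 11(W), 9(W), all W → L
n=15: reaches L-position 14 → W
n=16: only reaches 15(W), 13(W), 11(W), all W → L
n=17: reaches L-position 16 → W
n=18: only reaches 17(W), 15(W), 13(W), all W → L
n=19: reaches L-position 18 → W
n=20: only reaches 19(W), 17(W), 15(W), all W → L
n=21: reaches L-position 20 → W
n=22: only reaches 21(W), 19(W), 17(W), all W → L
n=23: reaches L-position 22 → W
n=24: only reaches 23(W), 21(W), 19(W), all W → L
n=25: reaches L-position 24 → W
n=26: only reaches 25(W), 23(W), 21(W), all W → L
n=27: reaches L-position 26 → W
n=28: only reaches 27(W), 25(W), 23(W), all W → L
n=29: reaches L-position 28 → W
n=30: only reaches 29(W), 27(W), 25(W), all W → L
n=31: reaches L-position 30 → W
n=32: only reaches 31(W), 29(W), 27(W), all W → L
n=33: reaches L-position 32 → W
n=34: only reaches 33(W), 31(W), 29(W), all W → L
n=35: reaches L-position 34 → W
n=36: only reaches 35(W), 33(W), 31(W), all W → L
n=37: reaches L-position 36 → W
The losing starting values of n are exactly the entries labelled L in this table (19 of them).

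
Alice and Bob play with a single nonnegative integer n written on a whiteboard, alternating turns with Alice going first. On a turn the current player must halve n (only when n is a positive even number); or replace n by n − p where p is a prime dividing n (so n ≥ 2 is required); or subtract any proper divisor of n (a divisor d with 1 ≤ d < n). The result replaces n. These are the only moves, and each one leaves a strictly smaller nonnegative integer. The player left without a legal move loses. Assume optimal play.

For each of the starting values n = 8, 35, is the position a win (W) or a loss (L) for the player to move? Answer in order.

Compute win/loss labels from the base case upward. A position with no move is L. Any other position is W if it can reach an L in one move, else L.
n=0: no move → L
n=1: no move → L
n=2: can move to 0, which is L ⇒ W
n=3: can move to 0, which is L ⇒ W
n=4: moves to 2(W), 3(W); every one is W ⇒ L
n=5: can move to 0, which is L ⇒ W
n=6: can move to 4, which is L ⇒ W
n=7: can move to 0, which is L ⇒ W
n=8: can move to 4, which is L ⇒ W
n=9: moves to 6(W), 8(W); every one is W ⇒ L
n=10: can move to 9, which is L ⇒ W
n=11: can move to 0, which is L ⇒ W
n=12: can move to 9, which is L ⇒ W
n=13: can move to 0, which is L ⇒ W
n=14: moves to 7(W), 12(W), 13(W); every one is W ⇒ L
n=15: can move to 14, which is L ⇒ W
n=16: can move to 14, which is L ⇒ W
n=17: can move to 0, which is L ⇒ W
n=18: can move to 9, which is L ⇒ W
n=19: can move to 0, which is L ⇒ W
n=20: moves to 10(W), 15(W), 16(W), 18(W), 19(W); every one is W ⇒ L
n=21: can move to 14, which is L ⇒ W
n=22: can move to 20, which is L ⇒ W
n=23: can move to 0, which is L ⇒ W
n=24: can move to 20, which is L ⇒ W
n=25: can move to 20, which is L ⇒ W
n=26: moves to 13(W), 24(W), 25(W); every one is W ⇒ L
n=27: can move to 26, which is L ⇒ W
n=28: can move to 14, which is L ⇒ W
n=29: can move to 0, which is L ⇒ W
n=30: can move to 20, which is L ⇒ W
n=31: can move to 0, which is L ⇒ W
n=32: moves to 16(W), 24(W), 28(W), 30(W), 31(W); every one is W ⇒ L
n=33: can move to 32, which is L ⇒ W
n=34: can move to 32, which is L ⇒ W
n=35: moves to 28(W), 30(W), 34(W); every one is W ⇒ L

8: W, 35: L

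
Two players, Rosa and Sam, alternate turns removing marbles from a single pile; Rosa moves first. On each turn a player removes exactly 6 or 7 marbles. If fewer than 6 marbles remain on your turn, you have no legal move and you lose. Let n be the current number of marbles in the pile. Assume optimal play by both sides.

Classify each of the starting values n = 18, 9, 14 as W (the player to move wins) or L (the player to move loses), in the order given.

Classify positions by backward induction: terminal positions (no move available) are L. From any other position, the mover wins iff some move reaches an L.
n=0: no move → L
n=1: no move → L
n=2: no move → L
n=3: no move → L
n=4: no move → L
n=5: no move → L
n=6: can move to 0, which is L ⇒ W
n=7: can move to 1, which is L ⇒ W
n=8: can move to 2, which is L ⇒ W
n=9: can move to 3, which is L ⇒ W
n=10: can move to 4, which is L ⇒ W
n=11: can move to 5, which is L ⇒ W
n=12: can move to 5, which is L ⇒ W
n=13: moves to 7(W), 6(W); every one is W ⇒ L
n=14: moves to 8(W), 7(W); every one is W ⇒ L
n=15: moves to 9(W), 8(W); every one is W ⇒ L
n=16: moves to 10(W), 9(W); every one is W ⇒ L
n=17: moves to 11(W), 10(W); every one is W ⇒ L
n=18: moves to 12(W), 11(W); every one is W ⇒ L

18: L, 9: W, 14: L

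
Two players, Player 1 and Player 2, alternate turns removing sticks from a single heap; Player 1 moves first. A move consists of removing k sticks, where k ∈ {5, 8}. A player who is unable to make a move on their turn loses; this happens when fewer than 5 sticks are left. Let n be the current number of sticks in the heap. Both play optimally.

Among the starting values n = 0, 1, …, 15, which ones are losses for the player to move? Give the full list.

0, 1, 2, 3, 4, 13, 14, 15

Build the W/L table. Terminal = L. A non-terminal position is W if it has a move to some L; otherwise it is L.
n=0: no move → L
n=1: no move → L
n=2: no move → L
n=3: no move → L
n=4: no move → L
n=5: →0(L), so W
n=6: →1(L), so W
n=7: →2(L), so W
n=8: →3(L), so W
n=9: →4(L), so W
n=10: →2(L), so W
n=11: →3(L), so W
n=12: →4(L), so W
n=13: →8(W), 5(W) — all W, so L
n=14: →9(W), 6(W) — all W, so L
n=15: →10(W), 7(W) — all W, so L
Reading off the rows marked L gives the requested list; there are 8 such values of n.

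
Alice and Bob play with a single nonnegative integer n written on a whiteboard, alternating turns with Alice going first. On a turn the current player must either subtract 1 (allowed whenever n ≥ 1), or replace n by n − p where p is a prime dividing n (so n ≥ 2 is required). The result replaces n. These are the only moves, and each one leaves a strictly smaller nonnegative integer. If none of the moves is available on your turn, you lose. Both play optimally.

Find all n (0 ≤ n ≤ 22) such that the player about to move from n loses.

0, 4, 8, 12, 16, 20

Use the standard recursion: the mover loses at a terminal position; elsewhere, the mover wins exactly when some move hands the opponent an L position.
n=0: no move → L
n=1: reaches L-position 0 → W
n=2: reaches L-position 0 → W
n=3: reaches L-position 0 → W
n=4: only reaches 2(W), 3(W), all W → L
n=5: reaches L-position 0 → W
n=6: reaches L-position 4 → W
n=7: reaches L-position 0 → W
n=8: only reaches 6(W), 7(W), all W → L
n=9: reaches L-position 8 → W
n=10: reaches L-position 8 → W
n=11: reaches L-position 0 → W
n=12: only reaches 9(W), 10(W), 11(W), all W → L
n=13: reaches L-position 0 → W
n=14: reaches L-position 12 → W
n=15: reaches L-position 12 → W
n=16: only reaches 14(W), 15(W), all W → L
n=17: reaches L-position 0 → W
n=18: reaches L-position 16 → W
n=19: reaches L-position 0 → W
n=20: only reaches 15(W), 18(W), 19(W), all W → L
n=21: reaches L-position 20 → W
n=22: reaches L-position 20 → W
Reading off the rows marked L gives the requested list; there are 6 such values of n.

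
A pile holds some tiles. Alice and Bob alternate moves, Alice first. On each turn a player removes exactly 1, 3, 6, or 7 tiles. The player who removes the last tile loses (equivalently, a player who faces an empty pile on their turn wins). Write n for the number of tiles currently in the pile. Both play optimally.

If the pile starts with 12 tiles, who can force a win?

Work bottom-up. With no move the player to move wins. Otherwise the position is W if at least one move leads to an L position for the opponent, and L if every move leads to a W.
n=0: no move; the opponent has just taken the last tile and therefore loses → W
n=1: only reaches 0(W), which is W → L
n=2: reaches L-position 1 → W
n=3: only reaches 2(W), 0(W), all W → L
n=4: reaches L-position 3 → W
n=5: only reaches 4(W), 2(W), all W → L
n=6: reaches L-position 5 → W
n=7: reaches L-position 1 → W
n=8: reaches L-position 5 → W
n=9: reaches L-position 3 → W
n=10: reaches L-position 3 → W
n=11: reaches L-position 5 → W
n=12: reaches L-position 5 → W
From 12 Alice can remove 7, leaving 5, reaching an L position.

Alice wins.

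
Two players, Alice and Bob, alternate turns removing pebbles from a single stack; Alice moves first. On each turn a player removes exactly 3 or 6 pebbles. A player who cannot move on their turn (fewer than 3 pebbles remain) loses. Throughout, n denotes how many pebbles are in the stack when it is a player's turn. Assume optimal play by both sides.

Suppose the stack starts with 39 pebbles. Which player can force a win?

Alice wins.

Classify positions by backward induction: terminal positions (no move available) are L. From any other position, the mover wins iff some move reaches an L.
n=0: no move → L
n=1: no move → L
n=2: no move → L
n=3: can move to 0, which is L ⇒ W
n=4: can move to 1, which is L ⇒ W
n=5: can move to 2, which is L ⇒ W
n=6: can move to 0, which is L ⇒ W
n=7: can move to 1, which is L ⇒ W
n=8: can move to 2, which is L ⇒ W
n=9: moves to 6(W), 3(W); every one is W ⇒ L
n=10: moves to 7(W), 4(W); every one is W ⇒ L
n=11: moves to 8(W), 5(W); every one is W ⇒ L
n=12: can move to 9, which is L ⇒ W
n=13: can move to 10, which is L ⇒ W
n=14: can move to 11, which is L ⇒ W
n=15: can move to 9, which is L ⇒ W
n=16: can move to 10, which is L ⇒ W
n=17: can move to 11, which is L ⇒ W
n=18: moves to 15(W), 12(W); every one is W ⇒ L
n=19: moves to 16(W), 13(W); every one is W ⇒ L
n=20: moves to 17(W), 14(W); every one is W ⇒ L
n=21: can move to 18, which is L ⇒ W
n=22: can move to 19, which is L ⇒ W
n=23: can move to 20, which is L ⇒ W
n=24: can move to 18, which is L ⇒ W
n=25: can move to 19, which is L ⇒ W
n=26: can move to 20, which is L ⇒ W
n=27: moves to 24(W), 21(W); every one is W ⇒ L
n=28: moves to 25(W), 22(W); every one is W ⇒ L
n=29: moves to 26(W), 23(W); every one is W ⇒ L
n=30: can move to 27, which is L ⇒ W
n=31: can move to 28, which is L ⇒ W
n=32: can move to 29, which is L ⇒ W
n=33: can move to 27, which is L ⇒ W
n=34: can move to 28, which is L ⇒ W
n=35: can move to 29, which is L ⇒ W
n=36: moves to 33(W), 30(W); every one is W ⇒ L
n=37: moves to 34(W), 31(W); every one is W ⇒ L
n=38: moves to 35(W), 32(W); every one is W ⇒ L
n=39: can move to 36, which is L ⇒ W
From 39 Alice can remove 3, leaving 36, reaching an L position.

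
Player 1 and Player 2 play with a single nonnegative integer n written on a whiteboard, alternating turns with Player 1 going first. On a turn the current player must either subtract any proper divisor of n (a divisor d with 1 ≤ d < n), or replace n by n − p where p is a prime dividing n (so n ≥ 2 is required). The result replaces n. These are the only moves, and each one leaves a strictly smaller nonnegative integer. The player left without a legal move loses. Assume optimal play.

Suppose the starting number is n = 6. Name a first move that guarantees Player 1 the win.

Label each position W (a win for the player to move) or L (a loss). A position with no legal move is L; any other position is W exactly when some move reaches an L, and L when every move reaches a W.
n=0: no move → L
n=1: no move → L
n=2: W (go to 0, an L position)
n=3: W (go to 0, an L position)
n=4: L (options 2(W), 3(W) are all W)
n=5: W (go to 0, an L position)
n=6: W (go to 4, an L position)
From 6, the L positions reachable in one move are: 4.

Move to 4.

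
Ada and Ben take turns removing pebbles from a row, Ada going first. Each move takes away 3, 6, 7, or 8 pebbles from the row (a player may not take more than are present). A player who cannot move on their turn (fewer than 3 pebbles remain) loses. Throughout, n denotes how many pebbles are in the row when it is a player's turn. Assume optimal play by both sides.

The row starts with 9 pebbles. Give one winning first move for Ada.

Remove 7, leaving 2.

Compute win/loss labels from the base case upward. A position with no move is L. Any other position is W if it can reach an L in one move, else L.
n=0: no move → L
n=1: no move → L
n=2: no move → L
n=3: can move to 0, which is L ⇒ W
n=4: can move to 1, which is L ⇒ W
n=5: can move to 2, which is L ⇒ W
n=6: can move to 0, which is L ⇒ W
n=7: can move to 1, which is L ⇒ W
n=8: can move to 2, which is L ⇒ W
n=9: can move to 2, which is L ⇒ W
From 9, the L positions reachable in one move are: 2, 1. Any move reaching one of these is winning.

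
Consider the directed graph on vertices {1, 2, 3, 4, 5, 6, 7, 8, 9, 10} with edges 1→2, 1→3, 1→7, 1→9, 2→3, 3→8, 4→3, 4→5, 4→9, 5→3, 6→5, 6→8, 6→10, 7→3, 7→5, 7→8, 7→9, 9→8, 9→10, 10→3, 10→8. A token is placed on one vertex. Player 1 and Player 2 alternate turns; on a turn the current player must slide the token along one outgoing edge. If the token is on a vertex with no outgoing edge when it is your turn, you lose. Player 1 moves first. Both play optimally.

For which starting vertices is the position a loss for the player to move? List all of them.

Use the standard recursion: the mover loses at a terminal position; elsewhere, the mover wins exactly when some move hands the opponent an L position.
Every edge goes from a vertex to one that appears earlier in the order 8, 3, 10, 9, 5, 7, 4, 2, 6, 1, so processing vertices in that order labels each vertex after all of its successors.
8: no outgoing edge → L
3: →8(L), so W
10: →8(L), so W
9: →8(L), so W
5: →3(W) only, which is W, so L
7: →5(L), so W
4: →5(L), so W
2: →3(W) only, which is W, so L
6: →5(L), so W
1: →2(L), so W
The losing starting vertices are exactly the entries labelled L in this table (3 of them).

2, 5, 8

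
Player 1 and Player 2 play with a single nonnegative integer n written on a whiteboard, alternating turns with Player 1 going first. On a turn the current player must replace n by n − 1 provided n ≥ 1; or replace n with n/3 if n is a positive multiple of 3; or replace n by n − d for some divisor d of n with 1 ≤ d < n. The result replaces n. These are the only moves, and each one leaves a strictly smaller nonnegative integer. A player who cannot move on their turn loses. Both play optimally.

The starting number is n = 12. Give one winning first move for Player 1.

Move to 9.

Build the W/L table. Terminal = L. A non-terminal position is W if it has a move to some L; otherwise it is L.
n=0: no move → L
n=1: reaches L-position 0 → W
n=2: only reaches 1(W), which is W → L
n=3: reaches L-position 2 → W
n=4: reaches L-position 2 → W
n=5: only reaches 4(W), which is W → L
n=6: reaches L-position 2 → W
n=7: only reaches 6(W), which is W → L
n=8: reaches L-position 7 → W
n=9: only reaches 3(W), 6(W), 8(W), all W → L
n=10: reaches L-position 5 → W
n=11: only reaches 10(W), which is W → L
n=12: reaches L-position 9 → W
From 12, the L positions reachable in one move are: 9, 11. Any move reaching one of these is winning.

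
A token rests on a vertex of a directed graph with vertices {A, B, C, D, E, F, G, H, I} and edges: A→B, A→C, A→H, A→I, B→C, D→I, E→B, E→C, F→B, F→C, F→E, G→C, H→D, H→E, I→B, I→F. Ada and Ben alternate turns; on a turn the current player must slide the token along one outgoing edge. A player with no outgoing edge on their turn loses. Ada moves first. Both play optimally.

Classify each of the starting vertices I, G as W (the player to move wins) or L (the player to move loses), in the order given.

Compute win/loss labels from the base case upward. A position with no move is L. Any other position is W if it can reach an L in one move, else L.
Every edge goes from a vertex to one that appears earlier in the order C, B, E, F, I, D, G, H, A, so processing vertices in that order labels each vertex after all of its successors.
C: no outgoing edge → L
B: reaches L-position C → W
E: reaches L-position C → W
F: reaches L-position C → W
I: only reaches F(W), B(W), all W → L
D: reaches L-position I → W
G: reaches L-position C → W
H: only reaches D(W), E(W), all W → L
A: reaches L-position H → W

I: L, G: W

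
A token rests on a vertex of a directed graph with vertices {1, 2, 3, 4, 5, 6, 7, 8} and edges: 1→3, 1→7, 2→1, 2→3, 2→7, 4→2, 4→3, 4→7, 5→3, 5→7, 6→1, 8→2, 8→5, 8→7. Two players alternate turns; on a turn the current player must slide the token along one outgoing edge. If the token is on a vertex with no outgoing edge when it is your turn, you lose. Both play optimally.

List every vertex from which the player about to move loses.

Label each position W (a win for the player to move) or L (a loss). A position with no legal move is L; any other position is W exactly when some move reaches an L, and L when every move reaches a W.
Every edge goes from a vertex to one that appears earlier in the order 7, 3, 1, 5, 2, 6, 4, 8, so processing vertices in that order labels each vertex after all of its successors.
7: no outgoing edge → L
3: no outgoing edge → L
1: can move to 3, which is L ⇒ W
5: can move to 3, which is L ⇒ W
2: can move to 3, which is L ⇒ W
6: the only move is to 1(W), a W ⇒ L
4: can move to 3, which is L ⇒ W
8: can move to 7, which is L ⇒ W
Reading off the rows marked L gives the requested list; there are 3 such vertices.

3, 6, 7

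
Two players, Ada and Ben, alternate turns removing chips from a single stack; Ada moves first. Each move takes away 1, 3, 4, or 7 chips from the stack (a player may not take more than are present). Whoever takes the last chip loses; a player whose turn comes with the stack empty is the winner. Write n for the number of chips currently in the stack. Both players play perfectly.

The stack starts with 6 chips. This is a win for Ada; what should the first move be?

Remove 3, leaving 3.

Use the standard recursion: the mover wins at a terminal position; elsewhere, the mover wins exactly when some move hands the opponent an L position.
n=0: no move; the opponent has just taken the last chip and therefore loses → W
n=1: the only move is to 0(W), a W ⇒ L
n=2: can move to 1, which is L ⇒ W
n=3: moves to 2(W), 0(W); every one is W ⇒ L
n=4: can move to 3, which is L ⇒ W
n=5: can move to 1, which is L ⇒ W
n=6: can move to 3, which is L ⇒ W
From 6, the L positions reachable in one move are: 3.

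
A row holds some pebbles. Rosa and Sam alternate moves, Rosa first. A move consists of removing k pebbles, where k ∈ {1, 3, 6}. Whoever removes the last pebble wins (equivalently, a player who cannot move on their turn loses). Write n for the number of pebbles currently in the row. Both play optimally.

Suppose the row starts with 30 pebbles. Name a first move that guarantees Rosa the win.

Work bottom-up. With no move the player to move loses. Otherwise the position is W if at least one move leads to an L position for the opponent, and L if every move leads to a W.
n=0: no move → L
n=1: can move to 0, which is L ⇒ W
n=2: the only move is to 1(W), a W ⇒ L
n=3: can move to 2, which is L ⇒ W
n=4: moves to 3(W), 1(W); every one is W ⇒ L
n=5: can move to 4, which is L ⇒ W
n=6: can move to 0, which is L ⇒ W
n=7: can move to 4, which is L ⇒ W
n=8: can move to 2, which is L ⇒ W
n=9: moves to 8(W), 6(W), 3(W); every one is W ⇒ L
n=10: can move to 9, which is L ⇒ W
n=11: moves to 10(W), 8(W), 5(W); every one is W ⇒ L
n=12: can move to 11, which is L ⇒ W
n=13: moves to 12(W), 10(W), 7(W); every one is W ⇒ L
n=14: can move to 13, which is L ⇒ W
n=15: can move to 9, which is L ⇒ W
n=16: can move to 13, which is L ⇒ W
n=17: can move to 11, which is L ⇒ W
n=18: moves to 17(W), 15(W), 12(W); every one is W ⇒ L
n=19: can move to 18, which is L ⇒ W
n=20: moves to 19(W), 17(W), 14(W); every one is W ⇒ L
n=21: can move to 20, which is L ⇒ W
n=22: moves to 21(W), 19(W), 16(W); every one is W ⇒ L
n=23: can move to 22, which is L ⇒ W
n=24: can move to 18, which is L ⇒ W
n=25: can move to 22, which is L ⇒ W
n=26: can move to 20, which is L ⇒ W
n=27: moves to 26(W), 24(W), 21(W); every one is W ⇒ L
n=28: can move to 27, which is L ⇒ W
n=29: moves to 28(W), 26(W), 23(W); every one is W ⇒ L
n=30: can move to 29, which is L ⇒ W
From 30, the L positions reachable in one move are: 29, 27. Any move reaching one of these is winning.

Remove 1, leaving 29.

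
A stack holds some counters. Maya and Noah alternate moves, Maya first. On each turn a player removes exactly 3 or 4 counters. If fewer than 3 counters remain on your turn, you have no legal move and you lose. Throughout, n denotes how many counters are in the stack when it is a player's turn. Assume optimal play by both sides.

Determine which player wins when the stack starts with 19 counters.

Maya wins.

Label each position W (a win for the player to move) or L (a loss). A position with no legal move is L; any other position is W exactly when some move reaches an L, and L when every move reaches a W.
n=0: no move → L
n=1: no move → L
n=2: no move → L
n=3: can move to 0, which is L ⇒ W
n=4: can move to 1, which is L ⇒ W
n=5: can move to 2, which is L ⇒ W
n=6: can move to 2, which is L ⇒ W
n=7: moves to 4(W), 3(W); every one is W ⇒ L
n=8: moves to 5(W), 4(W); every one is W ⇒ L
n=9: moves to 6(W), 5(W); every one is W ⇒ L
n=10: can move to 7, which is L ⇒ W
n=11: can move to 8, which is L ⇒ W
n=12: can move to 9, which is L ⇒ W
n=13: can move to 9, which is L ⇒ W
n=14: moves to 11(W), 10(W); every one is W ⇒ L
n=15: moves to 12(W), 11(W); every one is W ⇒ L
n=16: moves to 13(W), 12(W); every one is W ⇒ L
n=17: can move to 14, which is L ⇒ W
n=18: can move to 15, which is L ⇒ W
n=19: can move to 16, which is L ⇒ W
From 19 Maya can remove 3, leaving 16, reaching an L position.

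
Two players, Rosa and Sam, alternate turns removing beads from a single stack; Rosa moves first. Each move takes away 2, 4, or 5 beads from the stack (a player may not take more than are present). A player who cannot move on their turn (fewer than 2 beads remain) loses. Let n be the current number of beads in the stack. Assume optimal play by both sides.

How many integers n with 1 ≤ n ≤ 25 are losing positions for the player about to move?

7

Label each position W (a win for the player to move) or L (a loss). A position with no legal move is L; any other position is W exactly when some move reaches an L, and L when every move reaches a W.
n=0: no move → L
n=1: no move → L
n=2: reaches L-position 0 → W
n=3: reaches L-position 1 → W
n=4: reaches L-position 0 → W
n=5: reaches L-position 1 → W
n=6: reaches L-position 1 → W
n=7: only reaches 5(W), 3(W), 2(W), all W → L
n=8: only reaches 6(W), 4(W), 3(W), all W → L
n=9: reaches L-position 7 → W
n=10: reaches L-position 8 → W
n=11: reaches L-position 7 → W
n=12: reaches L-position 8 → W
n=13: reaches L-position 8 → W
n=14: only reaches 12(W), 10(W), 9(W), all W → L
n=15: only reaches 13(W), 11(W), 10(W), all W → L
n=16: reaches L-position 14 → W
n=17: reaches L-position 15 → W
n=18: reaches L-position 14 → W
n=19: reaches L-position 15 → W
n=20: reaches L-position 15 → W
n=21: only reaches 19(W), 17(W), 16(W), all W → L
n=22: only reaches 20(W), 18(W), 17(W), all W → L
n=23: reaches L-position 21 → W
n=24: reaches L-position 22 → W
n=25: reaches L-position 21 → W
L entries with 1 ≤ n ≤ 25 (n=0 is outside the asked range and is not counted): n = 1, 7, 8, 14, 15, 21, 22; that makes 7.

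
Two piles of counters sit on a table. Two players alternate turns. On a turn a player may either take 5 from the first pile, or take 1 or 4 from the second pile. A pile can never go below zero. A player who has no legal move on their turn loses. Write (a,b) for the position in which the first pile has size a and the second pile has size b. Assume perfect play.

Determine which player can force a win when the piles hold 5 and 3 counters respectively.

Work bottom-up. With no move the player to move loses. Otherwise the position is W if at least one move leads to an L position for the opponent, and L if every move leads to a W.
No move ever increases a pile, so every position that can arise here has a ≤ 5 and b ≤ 3; it is enough to label the cells with 0 ≤ a ≤ 5 and 0 ≤ b ≤ 3.
Every move lowers a or b (never raises either), so fill the grid row by row in increasing a, and left to right within a row: each cell's successors are then already labelled.
      b=0  b=1  b=2  b=3
a=0:    L    W    L    W
a=1:    L    W    L    W
a=2:    L    W    L    W
a=3:    L    W    L    W
a=4:    L    W    L    W
a=5:    W    L    W    L
Cells with no legal move (terminal, hence L): (0,0), (1,0), (2,0), (3,0), (4,0).
The remaining L cells, each justified by listing all of its moves:
(0,2): L (sole option (0,1)(W) is W)
(1,2): L (sole option (1,1)(W) is W)
(2,2): L (sole option (2,1)(W) is W)
(3,2): L (sole option (3,1)(W) is W)
(4,2): L (sole option (4,1)(W) is W)
(5,1): L (options (0,1)(W), (5,0)(W) are all W)
(5,3): L (options (0,3)(W), (5,2)(W) are all W)
Every other cell has at least one move into one of the L cells above, so it is W.
The starting position (5,3) is L: whatever the player to move does, the opponent receives a W position.

The second player wins.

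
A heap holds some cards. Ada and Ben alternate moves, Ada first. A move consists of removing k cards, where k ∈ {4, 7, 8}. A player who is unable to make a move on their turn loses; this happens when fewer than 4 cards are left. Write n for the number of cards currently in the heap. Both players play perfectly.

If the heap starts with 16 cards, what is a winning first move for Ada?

Remove 4, leaving 12.

Work bottom-up. With no move the player to move loses. Otherwise the position is W if at least one move leads to an L position for the opponent, and L if every move leads to a W.
n=0: no move → L
n=1: no move → L
n=2: no move → L
n=3: no move → L
n=4: reaches L-position 0 → W
n=5: reaches L-position 1 → W
n=6: reaches L-position 2 → W
n=7: reaches L-position 3 → W
n=8: reaches L-position 1 → W
n=9: reaches L-position 2 → W
n=10: reaches L-position 3 → W
n=11: reaches L-position 3 → W
n=12: only reaches 8(W), 5(W), 4(W), all W → L
n=13: only reaches 9(W), 6(W), 5(W), all W → L
n=14: only reaches 10(W), 7(W), 6(W), all W → L
n=15: only reaches 11(W), 8(W), 7(W), all W → L
n=16: reaches L-position 12 → W
From 16, the L positions reachable in one move are: 12.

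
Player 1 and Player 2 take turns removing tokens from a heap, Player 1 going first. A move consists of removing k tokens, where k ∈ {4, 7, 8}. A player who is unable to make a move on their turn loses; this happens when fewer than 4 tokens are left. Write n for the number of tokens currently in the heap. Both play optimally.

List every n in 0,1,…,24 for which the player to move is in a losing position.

0, 1, 2, 3, 12, 13, 14, 15, 24

Build the W/L table. Terminal = L. A non-terminal position is W if it has a move to some L; otherwise it is L.
n=0: no move → L
n=1: no move → L
n=2: no move → L
n=3: no move → L
n=4: W (go to 0, an L position)
n=5: W (go to 1, an L position)
n=6: W (go to 2, an L position)
n=7: W (go to 3, an L position)
n=8: W (go to 1, an L position)
n=9: W (go to 2, an L position)
n=10: W (go to 3, an L position)
n=11: W (go to 3, an L position)
n=12: L (options 8(W), 5(W), 4(W) are all W)
n=13: L (options 9(W), 6(W), 5(W) are all W)
n=14: L (options 10(W), 7(W), 6(W) are all W)
n=15: L (options 11(W), 8(W), 7(W) are all W)
n=16: W (go to 12, an L position)
n=17: W (go to 13, an L position)
n=18: W (go to 14, an L position)
n=19: W (go to 15, an L position)
n=20: W (go to 13, an L position)
n=21: W (go to 14, an L position)
n=22: W (go to 15, an L position)
n=23: W (go to 15, an L position)
n=24: L (options 20(W), 17(W), 16(W) are all W)
The losing starting values of n are exactly the entries labelled L in this table (9 of them).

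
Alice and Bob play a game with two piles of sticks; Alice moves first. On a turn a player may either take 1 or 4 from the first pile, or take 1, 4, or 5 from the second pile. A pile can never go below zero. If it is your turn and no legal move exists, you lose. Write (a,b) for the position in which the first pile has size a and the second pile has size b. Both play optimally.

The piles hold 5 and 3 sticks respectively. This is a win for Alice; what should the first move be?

Move to (1,3).

Compute win/loss labels from the base case upward. A position with no move is L. Any other position is W if it can reach an L in one move, else L.
No move ever increases a pile, so every position that can arise here has a ≤ 5 and b ≤ 3; it is enough to label the cells with 0 ≤ a ≤ 5 and 0 ≤ b ≤ 3.
Every move lowers a or b (never raises either), so fill the grid row by row in increasing a, and left to right within a row: each cell's successors are then already labelled.
      b=0  b=1  b=2  b=3
a=0:    L    W    L    W
a=1:    W    L    W    L
a=2:    L    W    L    W
a=3:    W    L    W    L
a=4:    W    W    W    W
a=5:    L    W    L    W
Cells with no legal move (terminal, hence L): (0,0).
The remaining L cells, each justified by listing all of its moves:
(0,2): only reaches (0,1)(W), which is W → L
(1,1): only reaches (0,1)(W), (1,0)(W), all W → L
(1,3): only reaches (0,3)(W), (1,2)(W), all W → L
(2,0): only reaches (1,0)(W), which is W → L
(2,2): only reaches (1,2)(W), (2,1)(W), all W → L
(3,1): only reaches (2,1)(W), (3,0)(W), all W → L
(3,3): only reaches (2,3)(W), (3,2)(W), all W → L
(5,0): only reaches (4,0)(W), (1,0)(W), all W → L
(5,2): only reaches (4,2)(W), (1,2)(W), (5,1)(W), all W → L
Every other cell has at least one move into one of the L cells above, so it is W.
From (5,3), the L positions reachable in one move are: (1,3), (5,2). Any move reaching one of these is winning.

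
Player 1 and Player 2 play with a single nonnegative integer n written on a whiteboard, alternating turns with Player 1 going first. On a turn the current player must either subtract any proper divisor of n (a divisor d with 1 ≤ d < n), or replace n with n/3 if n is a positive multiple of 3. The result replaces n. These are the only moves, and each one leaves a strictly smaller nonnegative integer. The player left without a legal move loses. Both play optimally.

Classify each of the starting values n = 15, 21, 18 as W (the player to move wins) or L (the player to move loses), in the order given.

Label each position W (a win for the player to move) or L (a loss). A position with no legal move is L; any other position is W exactly when some move reaches an L, and L when every move reaches a W.
n=0: no move → L
n=1: no move → L
n=2: →1(L), so W
n=3: →1(L), so W
n=4: →2(W), 3(W) — all W, so L
n=5: →4(L), so W
n=6: →4(L), so W
n=7: →6(W) only, which is W, so L
n=8: →4(L), so W
n=9: →3(W), 6(W), 8(W) — all W, so L
n=10: →9(L), so W
n=11: →10(W) only, which is W, so L
n=12: →4(L), so W
n=13: →12(W) only, which is W, so L
n=14: →7(L), so W
n=15: →5(W), 10(W), 12(W), 14(W) — all W, so L
n=16: →15(L), so W
n=17: →16(W) only, which is W, so L
n=18: →9(L), so W
n=19: →18(W) only, which is W, so L
n=20: →15(L), so W
n=21: →7(L), so W

15: L, 21: W, 18: W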